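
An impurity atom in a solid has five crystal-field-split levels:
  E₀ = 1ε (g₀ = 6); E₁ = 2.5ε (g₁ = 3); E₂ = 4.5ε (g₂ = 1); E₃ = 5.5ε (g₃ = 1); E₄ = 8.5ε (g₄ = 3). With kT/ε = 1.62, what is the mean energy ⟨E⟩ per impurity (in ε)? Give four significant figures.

Eᵢ/kT = 0.617284, 1.54321, 2.77778, 3.39506, 5.24691.
Z = Σ gᵢe^(−Eᵢ/kT) = 6·e^(−0.617284) + 3·e^(−1.54321) + 1·e^(−2.77778) + 1·e^(−3.39506) + 3·e^(−5.24691) = 3.23644 + 0.641082 + 0.0621764 + 0.0335385 + 0.0157913 = 3.98903.
⟨E⟩ = Σ Eᵢ gᵢe^(−Eᵢ/kT) / Z = (1·3.23644 + 2.5·0.641082 + 4.5·0.0621764 + 5.5·0.0335385 + 8.5·0.0157913) / 3.98903 = 1.363 ε.

1.363 ε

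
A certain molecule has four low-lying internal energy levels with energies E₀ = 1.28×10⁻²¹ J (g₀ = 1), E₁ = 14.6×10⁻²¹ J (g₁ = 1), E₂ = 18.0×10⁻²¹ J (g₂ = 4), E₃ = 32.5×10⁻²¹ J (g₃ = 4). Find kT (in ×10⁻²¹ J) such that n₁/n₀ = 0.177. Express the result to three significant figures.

n₁/n₀ = (g₁/g₀) exp[−(E₁−E₀)/kT] = 0.177.
⇒ (E₁−E₀)/kT = ln((1/1)/0.177) = ln(5.6497) = 1.7316.
kT = 13.32 ×10⁻²¹ J / 1.7316 = 7.69 ×10⁻²¹ J.

7.69 ×10⁻²¹ J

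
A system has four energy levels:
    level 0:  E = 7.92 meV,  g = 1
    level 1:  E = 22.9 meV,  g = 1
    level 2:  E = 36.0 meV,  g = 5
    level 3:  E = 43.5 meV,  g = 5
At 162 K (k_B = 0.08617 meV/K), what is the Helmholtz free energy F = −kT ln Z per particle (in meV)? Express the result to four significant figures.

k_BT = 0.08617 × 162 K = 13.9595 meV.
Eᵢ/kT = 0.567356, 1.64046, 2.57889, 3.11616.
Z = Σ gᵢe^(−Eᵢ/kT) = 1·e^(−0.567356) + 1·e^(−1.64046) + 5·e^(−2.57889) + 5·e^(−3.11616) = 0.567023 + 0.193891 + 0.379291 + 0.221635 = 1.36184.
F = −kT ln Z = −13.9595 × ln(1.36184) = −13.9595 × 0.308837 = -4.311 meV.

-4.311 meV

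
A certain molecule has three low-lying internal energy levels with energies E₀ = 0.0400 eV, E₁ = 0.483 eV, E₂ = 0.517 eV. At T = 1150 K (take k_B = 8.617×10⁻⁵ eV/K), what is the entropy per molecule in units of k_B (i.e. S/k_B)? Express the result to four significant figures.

0.1079

k_BT = 8.617×10⁻⁵ × 1150 K = 0.0990955 eV.
Eᵢ/kT = 0.403651, 4.87409, 5.21719.
Z = Σ e^(−Eᵢ/kT) = e^(−0.403651) + e^(−4.87409) + e^(−5.21719) = 0.667877 + 0.00764205 + 0.00542255 = 0.680942.
⟨E⟩ = Σ EᵢPᵢ = 0.0487702 eV.
S/k_B = ln Z + ⟨E⟩/kT = ln(0.680942) + 0.0487702/0.0990955 = -0.384278 + 0.492154 = 0.1079.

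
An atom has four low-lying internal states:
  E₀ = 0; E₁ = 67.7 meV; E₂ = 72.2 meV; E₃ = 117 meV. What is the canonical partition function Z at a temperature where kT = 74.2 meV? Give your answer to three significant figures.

Eᵢ/kT = 0, 0.91240, 0.97305, 1.5768.
Z = Σ e^(−Eᵢ/kT) = e^(−0) + e^(−0.91240) + e^(−0.97305) + e^(−1.5768) = 1.0000 + 0.40156 + 0.37793 + 0.20664 = 1.9861.

Z = 1.99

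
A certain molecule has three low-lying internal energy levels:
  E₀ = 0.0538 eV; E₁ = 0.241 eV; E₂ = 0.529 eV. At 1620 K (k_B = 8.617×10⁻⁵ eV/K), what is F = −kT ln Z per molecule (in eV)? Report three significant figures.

0.0177 eV

k_BT = 8.617×10⁻⁵ × 1620 K = 0.13960 eV.
Eᵢ/kT = 0.38539, 1.7264, 3.7894.
Z = Σ e^(−Eᵢ/kT) = e^(−0.38539) + e^(−1.7264) + e^(−3.7894) = 0.68019 + 0.17792 + 0.022609 = 0.88072.
F = −kT ln Z = −0.13960 × ln(0.88072) = −0.13960 × -0.12702 = 0.0177 eV.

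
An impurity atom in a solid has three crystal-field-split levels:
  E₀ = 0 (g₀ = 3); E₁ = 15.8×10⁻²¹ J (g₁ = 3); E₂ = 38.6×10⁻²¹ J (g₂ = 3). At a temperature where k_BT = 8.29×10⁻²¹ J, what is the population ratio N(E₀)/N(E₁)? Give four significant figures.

6.726

n₀/n₁ = (g₀/g₁) exp[−(E₀−E₁)/kT] = (3/3) × exp(−(-15.8 ×10⁻²¹ J)/(8.29 ×10⁻²¹ J)) = (3/3) × exp(1.90591) = 6.726.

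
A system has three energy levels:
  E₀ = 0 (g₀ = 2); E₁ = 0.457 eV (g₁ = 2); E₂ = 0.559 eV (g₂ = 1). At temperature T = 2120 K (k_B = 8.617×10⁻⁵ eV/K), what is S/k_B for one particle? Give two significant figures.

1.0

k_BT = 8.617×10⁻⁵ × 2120 K = 0.1827 eV.
Eᵢ/kT = 0, 2.501, 3.060.
Z = Σ gᵢe^(−Eᵢ/kT) = 2·e^(−0) + 2·e^(−2.501) + 1·e^(−3.060) = 2.000 + 0.1640 + 0.04689 = 2.211.
⟨E⟩ = Σ EᵢPᵢ = 0.04575 eV.
S/k_B = ln Z + ⟨E⟩/kT = ln(2.211) + 0.04575/0.1827 = 0.7934 + 0.2504 = 1.0.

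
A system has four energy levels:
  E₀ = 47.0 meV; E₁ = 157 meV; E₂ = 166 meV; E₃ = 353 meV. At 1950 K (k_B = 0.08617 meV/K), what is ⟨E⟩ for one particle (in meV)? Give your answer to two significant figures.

120 meV

k_BT = 0.08617 × 1950 K = 168.0 meV.
Eᵢ/kT = 0.2798, 0.9345, 0.9881, 2.101.
Z = Σ e^(−Eᵢ/kT) = e^(−0.2798) + e^(−0.9345) + e^(−0.9881) + e^(−2.101) = 0.7559 + 0.3928 + 0.3723 + 0.1223 = 1.643.
⟨E⟩ = Σ Eᵢ e^(−Eᵢ/kT) / Z = (47.0·0.7559 + 157·0.3928 + 166·0.3723 + 353·0.1223) / 1.643 = 120 meV.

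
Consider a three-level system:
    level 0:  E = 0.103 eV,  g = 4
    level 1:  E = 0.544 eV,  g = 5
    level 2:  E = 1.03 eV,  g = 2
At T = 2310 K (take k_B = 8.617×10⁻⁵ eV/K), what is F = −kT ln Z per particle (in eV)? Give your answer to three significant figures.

-0.199 eV

k_BT = 8.617×10⁻⁵ × 2310 K = 0.19905 eV.
Eᵢ/kT = 0.51746, 2.7330, 5.1746.
Z = Σ gᵢe^(−Eᵢ/kT) = 4·e^(−0.51746) + 5·e^(−2.7330) + 2·e^(−5.1746) = 2.3841 + 0.32512 + 0.011317 = 2.7205.
F = −kT ln Z = −0.19905 × ln(2.7205) = −0.19905 × 1.0008 = -0.199 eV.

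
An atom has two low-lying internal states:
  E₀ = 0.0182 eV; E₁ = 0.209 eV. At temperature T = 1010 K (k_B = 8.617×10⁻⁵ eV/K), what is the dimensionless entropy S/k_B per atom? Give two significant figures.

k_BT = 8.617×10⁻⁵ × 1010 K = 0.08703 eV.
Eᵢ/kT = 0.2091, 2.401.
Z = Σ e^(−Eᵢ/kT) = e^(−0.2091) + e^(−2.401) = 0.8113 + 0.09063 = 0.9019.
⟨E⟩ = Σ EᵢPᵢ = 0.03737 eV.
S/k_B = ln Z + ⟨E⟩/kT = ln(0.9019) + 0.03737/0.08703 = -0.1033 + 0.4294 = 0.33.

0.33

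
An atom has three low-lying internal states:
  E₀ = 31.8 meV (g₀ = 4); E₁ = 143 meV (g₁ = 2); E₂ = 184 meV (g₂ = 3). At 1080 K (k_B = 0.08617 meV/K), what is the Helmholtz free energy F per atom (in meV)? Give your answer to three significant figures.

k_BT = 0.08617 × 1080 K = 93.064 meV.
Eᵢ/kT = 0.34170, 1.5366, 1.9771.
Z = Σ gᵢe^(−Eᵢ/kT) = 4·e^(−0.34170) + 2·e^(−1.5366) + 3·e^(−1.9771) = 2.8422 + 0.43022 + 0.41541 = 3.6878.
F = −kT ln Z = −93.064 × ln(3.6878) = −93.064 × 1.3050 = -121 meV.

-121 meV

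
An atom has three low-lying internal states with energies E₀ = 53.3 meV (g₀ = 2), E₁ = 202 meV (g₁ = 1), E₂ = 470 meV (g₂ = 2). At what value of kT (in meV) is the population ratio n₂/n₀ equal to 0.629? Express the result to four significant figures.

898.8 meV

n₂/n₀ = (g₂/g₀) exp[−(E₂−E₀)/kT] = 0.629.
⇒ (E₂−E₀)/kT = ln((2/2)/0.629) = ln(1.58983) = 0.463627.
kT = 416.7 meV / 0.463627 = 898.8 meV.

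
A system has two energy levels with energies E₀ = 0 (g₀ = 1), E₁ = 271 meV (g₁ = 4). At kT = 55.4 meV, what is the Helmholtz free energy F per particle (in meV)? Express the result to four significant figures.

Eᵢ/kT = 0, 4.89170.
Z = Σ gᵢe^(−Eᵢ/kT) = 1·e^(−0) + 4·e^(−4.89170) = 1.00000 + 0.0300346 = 1.03003.
F = −kT ln Z = −55.4 × ln(1.03003) = −55.4 × 0.0295879 = -1.639 meV.

-1.639 meV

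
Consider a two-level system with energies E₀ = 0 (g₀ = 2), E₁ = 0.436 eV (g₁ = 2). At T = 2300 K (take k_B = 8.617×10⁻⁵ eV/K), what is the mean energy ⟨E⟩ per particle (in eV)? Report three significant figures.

k_BT = 8.617×10⁻⁵ × 2300 K = 0.19819 eV.
Eᵢ/kT = 0, 2.1999.
Z = Σ gᵢe^(−Eᵢ/kT) = 2·e^(−0) + 2·e^(−2.1999) = 2.0000 + 0.22163 = 2.2216.
⟨E⟩ = Σ Eᵢ gᵢe^(−Eᵢ/kT) / Z = (0·2.0000 + 0.436·0.22163) / 2.2216 = 0.0435 eV.

0.0435 eV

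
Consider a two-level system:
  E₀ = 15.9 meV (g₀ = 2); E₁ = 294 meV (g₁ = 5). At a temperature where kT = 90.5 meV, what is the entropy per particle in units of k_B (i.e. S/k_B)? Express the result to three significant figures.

1.12

Eᵢ/kT = 0.17569, 3.2486.
Z = Σ gᵢe^(−Eᵢ/kT) = 2·e^(−0.17569) + 5·e^(−3.2486) = 1.6778 + 0.19414 = 1.8719.
⟨E⟩ = Σ EᵢPᵢ = 44.743 meV.
S/k_B = ln Z + ⟨E⟩/kT = ln(1.8719) + 44.743/90.5 = 0.62695 + 0.49440 = 1.12.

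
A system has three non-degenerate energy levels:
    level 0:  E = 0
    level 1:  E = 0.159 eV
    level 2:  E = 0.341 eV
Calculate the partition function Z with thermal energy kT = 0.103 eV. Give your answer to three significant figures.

Z = 1.25

Eᵢ/kT = 0, 1.5437, 3.3107.
Z = Σ e^(−Eᵢ/kT) = e^(−0) + e^(−1.5437) + e^(−3.3107) = 1.0000 + 0.21359 + 0.036491 = 1.2501.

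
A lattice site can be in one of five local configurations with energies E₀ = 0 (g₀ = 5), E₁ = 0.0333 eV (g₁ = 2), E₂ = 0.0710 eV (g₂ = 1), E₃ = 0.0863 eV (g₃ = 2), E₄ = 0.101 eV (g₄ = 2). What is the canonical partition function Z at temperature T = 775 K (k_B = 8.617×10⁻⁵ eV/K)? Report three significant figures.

Z = 7.55

k_BT = 8.617×10⁻⁵ × 775 K = 0.066782 eV.
Eᵢ/kT = 0, 0.49864, 1.0632, 1.2923, 1.5124.
Z = Σ gᵢe^(−Eᵢ/kT) = 5·e^(−0) + 2·e^(−0.49864) + 1·e^(−1.0632) + 2·e^(−1.2923) + 2·e^(−1.5124) = 5.0000 + 1.2147 + 0.34535 + 0.54928 + 0.44076 = 7.5501.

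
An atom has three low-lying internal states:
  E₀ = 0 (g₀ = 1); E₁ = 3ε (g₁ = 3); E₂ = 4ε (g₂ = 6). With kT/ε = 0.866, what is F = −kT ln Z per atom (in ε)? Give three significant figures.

-0.123 ε

Eᵢ/kT = 0, 3.4642, 4.6189.
Z = Σ gᵢe^(−Eᵢ/kT) = 1·e^(−0) + 3·e^(−3.4642) + 6·e^(−4.6189) = 1.0000 + 0.093894 + 0.059182 = 1.1531.
F = −kT ln Z = −0.866 × ln(1.1531) = −0.866 × 0.14245 = -0.123 ε.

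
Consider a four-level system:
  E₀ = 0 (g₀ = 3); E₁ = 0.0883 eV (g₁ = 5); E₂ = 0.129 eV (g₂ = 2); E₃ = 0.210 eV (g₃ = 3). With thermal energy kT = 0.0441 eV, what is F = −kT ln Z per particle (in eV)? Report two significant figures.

Eᵢ/kT = 0, 2.002, 2.925, 4.762.
Z = Σ gᵢe^(−Eᵢ/kT) = 3·e^(−0) + 5·e^(−2.002) + 2·e^(−2.925) + 3·e^(−4.762) = 3.000 + 0.6753 + 0.1073 + 0.02565 = 3.808.
F = −kT ln Z = −0.0441 × ln(3.808) = −0.0441 × 1.337 = -0.059 eV.

-0.059 eV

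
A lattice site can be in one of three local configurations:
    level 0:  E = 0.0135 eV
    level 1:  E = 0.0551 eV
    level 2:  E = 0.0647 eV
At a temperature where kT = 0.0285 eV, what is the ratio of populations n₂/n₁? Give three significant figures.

n₂/n₁ = exp[−(E₂−E₁)/kT] = exp(−(0.0096 eV)/(0.0285 eV)) = exp(-0.33684) = 0.714.

0.714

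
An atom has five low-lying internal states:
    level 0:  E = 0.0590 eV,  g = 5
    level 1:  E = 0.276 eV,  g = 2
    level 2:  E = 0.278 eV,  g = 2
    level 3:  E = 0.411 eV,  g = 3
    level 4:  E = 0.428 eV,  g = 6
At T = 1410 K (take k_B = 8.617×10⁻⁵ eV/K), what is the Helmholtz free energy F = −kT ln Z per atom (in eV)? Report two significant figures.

-0.16 eV

k_BT = 8.617×10⁻⁵ × 1410 K = 0.1215 eV.
Eᵢ/kT = 0.4856, 2.272, 2.288, 3.383, 3.523.
Z = Σ gᵢe^(−Eᵢ/kT) = 5·e^(−0.4856) + 2·e^(−2.272) + 2·e^(−2.288) + 3·e^(−3.383) + 6·e^(−3.523) = 3.077 + 0.2062 + 0.2029 + 0.1018 + 0.1771 = 3.765.
F = −kT ln Z = −0.1215 × ln(3.765) = −0.1215 × 1.326 = -0.16 eV.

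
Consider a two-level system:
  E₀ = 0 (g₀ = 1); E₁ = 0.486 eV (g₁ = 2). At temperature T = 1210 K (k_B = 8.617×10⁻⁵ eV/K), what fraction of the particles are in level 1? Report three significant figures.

0.0186

k_BT = 8.617×10⁻⁵ × 1210 K = 0.10427 eV.
Eᵢ/kT = 0, 4.6610.
Z = Σ gᵢe^(−Eᵢ/kT) = 1·e^(−0) + 2·e^(−4.6610) = 1.0000 + 0.018914 = 1.0189.
P₁ = g₁ e^(−E₁/kT) / Z = 0.018914/1.0189 = 0.0186.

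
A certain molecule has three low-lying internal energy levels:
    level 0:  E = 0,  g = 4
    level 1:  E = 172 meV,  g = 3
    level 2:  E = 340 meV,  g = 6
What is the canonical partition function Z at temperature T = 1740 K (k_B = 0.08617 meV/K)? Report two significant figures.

k_BT = 0.08617 × 1740 K = 149.9 meV.
Eᵢ/kT = 0, 1.147, 2.268.
Z = Σ gᵢe^(−Eᵢ/kT) = 4·e^(−0) + 3·e^(−1.147) + 6·e^(−2.268) = 4.000 + 0.9528 + 0.6211 = 5.574.

Z = 5.6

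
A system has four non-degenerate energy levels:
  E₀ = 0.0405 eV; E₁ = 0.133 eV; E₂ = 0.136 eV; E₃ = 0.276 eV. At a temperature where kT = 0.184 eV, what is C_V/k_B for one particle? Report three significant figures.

Eᵢ/kT = 0.22011, 0.72283, 0.73913, 1.5000.
Z = Σ e^(−Eᵢ/kT) = e^(−0.22011) + e^(−0.72283) + e^(−0.73913) + e^(−1.5000) = 0.80243 + 0.48538 + 0.47753 + 0.22313 = 1.9885.
⟨E⟩ = 0.11244 eV, ⟨E²⟩ = 0.017969 eV².
C_V/k_B = (⟨E²⟩ − ⟨E⟩²)/(kT)² = (0.017969 − 0.012643)/0.033856 = 0.157.

0.157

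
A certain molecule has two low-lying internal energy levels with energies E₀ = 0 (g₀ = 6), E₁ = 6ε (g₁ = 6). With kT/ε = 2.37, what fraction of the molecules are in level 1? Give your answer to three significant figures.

Eᵢ/kT = 0, 2.5316.
Z = Σ gᵢe^(−Eᵢ/kT) = 6·e^(−0) + 6·e^(−2.5316) = 6.0000 + 0.47719 = 6.4772.
P₁ = g₁ e^(−E₁/kT) / Z = 0.47719/6.4772 = 0.0737.

0.0737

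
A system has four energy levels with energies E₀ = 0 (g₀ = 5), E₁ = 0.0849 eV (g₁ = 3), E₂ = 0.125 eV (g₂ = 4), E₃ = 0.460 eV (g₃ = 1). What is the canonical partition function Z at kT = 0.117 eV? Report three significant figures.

Eᵢ/kT = 0, 0.72564, 1.0684, 3.9316.
Z = Σ gᵢe^(−Eᵢ/kT) = 5·e^(−0) + 3·e^(−0.72564) + 4·e^(−1.0684) + 1·e^(−3.9316) = 5.0000 + 1.4520 + 1.3742 + 0.019612 = 7.8458.

Z = 7.85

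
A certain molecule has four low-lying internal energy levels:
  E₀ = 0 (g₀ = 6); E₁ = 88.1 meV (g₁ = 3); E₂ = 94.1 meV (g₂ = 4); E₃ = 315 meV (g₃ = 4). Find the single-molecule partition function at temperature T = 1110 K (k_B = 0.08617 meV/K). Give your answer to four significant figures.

Z = 8.838

k_BT = 0.08617 × 1110 K = 95.6487 meV.
Eᵢ/kT = 0, 0.921079, 0.983808, 3.29330.
Z = Σ gᵢe^(−Eᵢ/kT) = 6·e^(−0) + 3·e^(−0.921079) + 4·e^(−0.983808) + 4·e^(−3.29330) = 6.00000 + 1.19427 + 1.49554 + 0.148524 = 8.83833.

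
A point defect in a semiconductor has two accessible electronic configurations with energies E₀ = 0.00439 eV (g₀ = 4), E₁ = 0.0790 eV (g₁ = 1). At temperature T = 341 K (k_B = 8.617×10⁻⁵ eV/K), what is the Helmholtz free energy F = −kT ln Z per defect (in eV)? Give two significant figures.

k_BT = 8.617×10⁻⁵ × 341 K = 0.02938 eV.
Eᵢ/kT = 0.1494, 2.689.
Z = Σ gᵢe^(−Eᵢ/kT) = 4·e^(−0.1494) + 1·e^(−2.689) = 3.445 + 0.06795 = 3.513.
F = −kT ln Z = −0.02938 × ln(3.513) = −0.02938 × 1.256 = -0.037 eV.

-0.037 eV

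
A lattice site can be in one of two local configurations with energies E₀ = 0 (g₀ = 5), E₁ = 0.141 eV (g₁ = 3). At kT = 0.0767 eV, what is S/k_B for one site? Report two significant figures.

Eᵢ/kT = 0, 1.838.
Z = Σ gᵢe^(−Eᵢ/kT) = 5·e^(−0) + 3·e^(−1.838) = 5.000 + 0.4774 = 5.477.
⟨E⟩ = Σ EᵢPᵢ = 0.01229 eV.
S/k_B = ln Z + ⟨E⟩/kT = ln(5.477) + 0.01229/0.0767 = 1.701 + 0.1602 = 1.9.

1.9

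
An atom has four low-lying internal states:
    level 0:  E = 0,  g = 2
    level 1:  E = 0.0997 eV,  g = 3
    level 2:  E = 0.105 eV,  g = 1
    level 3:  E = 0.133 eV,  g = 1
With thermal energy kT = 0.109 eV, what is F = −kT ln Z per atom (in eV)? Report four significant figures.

-0.1478 eV

Eᵢ/kT = 0, 0.914679, 0.963303, 1.22018.
Z = Σ gᵢe^(−Eᵢ/kT) = 2·e^(−0) + 3·e^(−0.914679) + 1·e^(−0.963303) + 1·e^(−1.22018) = 2.00000 + 1.20194 + 0.381630 + 0.295177 = 3.87875.
F = −kT ln Z = −0.109 × ln(3.87875) = −0.109 × 1.35551 = -0.1478 eV.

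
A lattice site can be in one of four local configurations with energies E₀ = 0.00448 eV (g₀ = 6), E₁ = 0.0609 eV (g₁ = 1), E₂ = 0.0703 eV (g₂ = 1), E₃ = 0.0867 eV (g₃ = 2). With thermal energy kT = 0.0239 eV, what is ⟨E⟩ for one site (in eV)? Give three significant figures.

Eᵢ/kT = 0.18745, 2.5481, 2.9414, 3.6276.
Z = Σ gᵢe^(−Eᵢ/kT) = 6·e^(−0.18745) + 1·e^(−2.5481) + 1·e^(−2.9414) + 2·e^(−3.6276) = 4.9744 + 0.078230 + 0.052792 + 0.053160 = 5.1586.
⟨E⟩ = Σ Eᵢ gᵢe^(−Eᵢ/kT) / Z = (0.00448·4.9744 + 0.0609·0.078230 + 0.0703·0.052792 + 0.0867·0.053160) / 5.1586 = 0.00686 eV.

0.00686 eV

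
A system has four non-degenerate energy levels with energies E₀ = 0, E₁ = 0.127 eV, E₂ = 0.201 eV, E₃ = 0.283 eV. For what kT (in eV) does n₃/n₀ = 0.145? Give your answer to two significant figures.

n₃/n₀ = exp[−(E₃−E₀)/kT] = 0.145.
⇒ (E₃−E₀)/kT = ln(1/0.145) = ln(6.897) = 1.931.
kT = 0.283 eV / 1.931 = 0.15 eV.

0.15 eV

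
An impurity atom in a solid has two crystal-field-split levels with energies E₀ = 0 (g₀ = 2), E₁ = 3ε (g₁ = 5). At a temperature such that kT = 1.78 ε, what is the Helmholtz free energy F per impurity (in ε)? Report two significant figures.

Eᵢ/kT = 0, 1.685.
Z = Σ gᵢe^(−Eᵢ/kT) = 2·e^(−0) + 5·e^(−1.685) = 2.000 + 0.9272 = 2.927.
F = −kT ln Z = −1.78 × ln(2.927) = −1.78 × 1.074 = -1.9 ε.

-1.9 ε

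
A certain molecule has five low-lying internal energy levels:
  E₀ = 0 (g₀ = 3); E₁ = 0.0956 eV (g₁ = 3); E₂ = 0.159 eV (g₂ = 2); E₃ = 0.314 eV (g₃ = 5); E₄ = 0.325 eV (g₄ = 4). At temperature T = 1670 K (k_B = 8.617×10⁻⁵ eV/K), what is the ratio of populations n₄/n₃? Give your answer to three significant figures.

0.741

k_BT = 8.617×10⁻⁵ × 1670 K = 0.14390 eV.
n₄/n₃ = (g₄/g₃) exp[−(E₄−E₃)/kT] = (4/5) × exp(−(0.011 eV)/(0.14390 eV)) = (4/5) × exp(-0.076442) = 0.741.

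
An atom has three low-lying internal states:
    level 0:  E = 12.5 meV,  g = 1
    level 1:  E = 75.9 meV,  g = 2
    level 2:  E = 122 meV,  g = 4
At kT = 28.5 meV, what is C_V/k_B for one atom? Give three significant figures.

1.41

Eᵢ/kT = 0.43860, 2.6632, 4.2807.
Z = Σ gᵢe^(−Eᵢ/kT) = 1·e^(−0.43860) + 2·e^(−2.6632) + 4·e^(−4.2807) = 0.64494 + 0.13945 + 0.055332 = 0.83972.
⟨E⟩ = 30.244 meV, ⟨E²⟩ = 2057.4 meV².
C_V/k_B = (⟨E²⟩ − ⟨E⟩²)/(kT)² = (2057.4 − 914.70)/812.25 = 1.41.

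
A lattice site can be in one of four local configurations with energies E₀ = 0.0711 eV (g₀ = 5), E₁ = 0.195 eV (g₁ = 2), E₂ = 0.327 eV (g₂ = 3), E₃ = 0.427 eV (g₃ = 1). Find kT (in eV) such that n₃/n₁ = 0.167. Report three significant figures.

0.212 eV

n₃/n₁ = (g₃/g₁) exp[−(E₃−E₁)/kT] = 0.167.
⇒ (E₃−E₁)/kT = ln((1/2)/0.167) = ln(2.9940) = 1.0966.
kT = 0.232 eV / 1.0966 = 0.212 eV.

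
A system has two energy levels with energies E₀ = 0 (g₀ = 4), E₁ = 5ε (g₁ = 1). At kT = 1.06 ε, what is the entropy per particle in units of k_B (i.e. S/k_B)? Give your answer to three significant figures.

1.40

Eᵢ/kT = 0, 4.7170.
Z = Σ gᵢe^(−Eᵢ/kT) = 4·e^(−0) + 1·e^(−4.7170) = 4.0000 + 0.0089420 = 4.0089.
⟨E⟩ = Σ EᵢPᵢ = 0.011153 ε.
S/k_B = ln Z + ⟨E⟩/kT = ln(4.0089) + 0.011153/1.06 = 1.3885 + 0.010522 = 1.40.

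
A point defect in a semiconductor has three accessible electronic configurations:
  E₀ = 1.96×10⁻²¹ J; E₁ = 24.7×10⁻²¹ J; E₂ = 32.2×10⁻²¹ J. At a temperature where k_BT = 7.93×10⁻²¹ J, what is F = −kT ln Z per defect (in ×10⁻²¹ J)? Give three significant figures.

1.36 ×10⁻²¹ J

Eᵢ/kT = 0.24716, 3.1148, 4.0605.
Z = Σ e^(−Eᵢ/kT) = e^(−0.24716) + e^(−3.1148) + e^(−4.0605) = 0.78102 + 0.044387 + 0.017240 = 0.84265.
F = −kT ln Z = −7.93 × ln(0.84265) = −7.93 × -0.17120 = 1.36 ×10⁻²¹ J.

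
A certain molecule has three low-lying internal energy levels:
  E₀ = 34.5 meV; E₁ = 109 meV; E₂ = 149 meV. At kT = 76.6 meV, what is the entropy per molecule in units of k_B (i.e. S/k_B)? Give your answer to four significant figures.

Eᵢ/kT = 0.450392, 1.42298, 1.94517.
Z = Σ e^(−Eᵢ/kT) = e^(−0.450392) + e^(−1.42298) + e^(−1.94517) = 0.637378 + 0.240995 + 0.142963 = 1.02134.
⟨E⟩ = Σ EᵢPᵢ = 68.1061 meV.
S/k_B = ln Z + ⟨E⟩/kT = ln(1.02134) + 68.1061/76.6 = 0.0211155 + 0.889114 = 0.9102.

0.9102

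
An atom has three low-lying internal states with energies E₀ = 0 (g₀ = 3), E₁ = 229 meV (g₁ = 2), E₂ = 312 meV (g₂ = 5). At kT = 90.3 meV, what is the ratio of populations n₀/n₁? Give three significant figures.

n₀/n₁ = (g₀/g₁) exp[−(E₀−E₁)/kT] = (3/2) × exp(−(-229 meV)/(90.3 meV)) = (3/2) × exp(2.5360) = 18.9.

18.9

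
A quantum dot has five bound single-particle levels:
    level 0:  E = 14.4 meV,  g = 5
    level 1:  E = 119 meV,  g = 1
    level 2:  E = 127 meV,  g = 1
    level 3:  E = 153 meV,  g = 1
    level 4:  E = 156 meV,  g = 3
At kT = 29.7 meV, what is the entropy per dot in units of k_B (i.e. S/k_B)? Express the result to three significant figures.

1.70

Eᵢ/kT = 0.48485, 4.0067, 4.2761, 5.1515, 5.2525.
Z = Σ gᵢe^(−Eᵢ/kT) = 5·e^(−0.48485) + 1·e^(−4.0067) + 1·e^(−4.2761) + 1·e^(−5.1515) + 3·e^(−5.2525) = 3.0789 + 0.018193 + 0.013897 + 0.0057907 + 0.015703 = 3.1325.
⟨E⟩ = Σ EᵢPᵢ = 16.473 meV.
S/k_B = ln Z + ⟨E⟩/kT = ln(3.1325) + 16.473/29.7 = 1.1418 + 0.55465 = 1.70.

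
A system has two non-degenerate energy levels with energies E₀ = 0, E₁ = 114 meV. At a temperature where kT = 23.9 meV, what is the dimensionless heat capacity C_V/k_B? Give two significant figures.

Eᵢ/kT = 0, 4.770.
Z = Σ e^(−Eᵢ/kT) = e^(−0) + e^(−4.770) = 1.000 + 0.008480 = 1.008.
⟨E⟩ = 0.9590 meV, ⟨E²⟩ = 109.3 meV².
C_V/k_B = (⟨E²⟩ − ⟨E⟩²)/(kT)² = (109.3 − 0.9197)/571.2 = 0.19.

0.19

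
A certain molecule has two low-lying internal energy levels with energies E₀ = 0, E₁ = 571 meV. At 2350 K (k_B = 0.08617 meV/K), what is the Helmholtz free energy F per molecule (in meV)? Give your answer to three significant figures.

-11.7 meV

k_BT = 0.08617 × 2350 K = 202.50 meV.
Eᵢ/kT = 0, 2.8198.
Z = Σ e^(−Eᵢ/kT) = e^(−0) + e^(−2.8198) = 1.0000 + 0.059618 = 1.0596.
F = −kT ln Z = −202.50 × ln(1.0596) = −202.50 × 0.057891 = -11.7 meV.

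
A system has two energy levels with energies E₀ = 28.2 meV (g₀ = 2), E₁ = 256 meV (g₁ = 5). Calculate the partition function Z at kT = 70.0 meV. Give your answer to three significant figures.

Z = 1.47

Eᵢ/kT = 0.40286, 3.6571.
Z = Σ gᵢe^(−Eᵢ/kT) = 2·e^(−0.40286) + 5·e^(−3.6571) = 1.3368 + 0.12904 = 1.4658.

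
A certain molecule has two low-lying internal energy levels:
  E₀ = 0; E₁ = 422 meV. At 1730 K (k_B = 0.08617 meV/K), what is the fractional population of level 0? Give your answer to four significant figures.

k_BT = 0.08617 × 1730 K = 149.074 meV.
Eᵢ/kT = 0, 2.83081.
Z = Σ e^(−Eᵢ/kT) = e^(−0) + e^(−2.83081) = 1.00000 + 0.0589651 = 1.05897.
P₀ = e^(−E₀/kT) / Z = 1.00000/1.05897 = 0.9443.

0.9443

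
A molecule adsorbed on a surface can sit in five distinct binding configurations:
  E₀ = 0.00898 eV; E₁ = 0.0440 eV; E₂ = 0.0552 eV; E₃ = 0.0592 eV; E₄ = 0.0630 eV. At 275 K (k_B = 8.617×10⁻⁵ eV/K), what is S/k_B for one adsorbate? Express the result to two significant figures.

k_BT = 8.617×10⁻⁵ × 275 K = 0.02370 eV.
Eᵢ/kT = 0.3789, 1.857, 2.329, 2.498, 2.658.
Z = Σ e^(−Eᵢ/kT) = e^(−0.3789) + e^(−1.857) + e^(−2.329) + e^(−2.498) + e^(−2.658) = 0.6846 + 0.1561 + 0.09739 + 0.08225 + 0.07009 = 1.090.
⟨E⟩ = Σ EᵢPᵢ = 0.02539 eV.
S/k_B = ln Z + ⟨E⟩/kT = ln(1.090) + 0.02539/0.02370 = 0.08618 + 1.071 = 1.2.

1.2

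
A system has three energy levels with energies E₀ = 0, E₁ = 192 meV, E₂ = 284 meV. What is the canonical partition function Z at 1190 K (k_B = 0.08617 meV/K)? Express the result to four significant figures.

k_BT = 0.08617 × 1190 K = 102.542 meV.
Eᵢ/kT = 0, 1.87240, 2.76960.
Z = Σ e^(−Eᵢ/kT) = e^(−0) + e^(−1.87240) + e^(−2.76960) = 1.00000 + 0.153754 + 0.0626871 = 1.21644.

Z = 1.216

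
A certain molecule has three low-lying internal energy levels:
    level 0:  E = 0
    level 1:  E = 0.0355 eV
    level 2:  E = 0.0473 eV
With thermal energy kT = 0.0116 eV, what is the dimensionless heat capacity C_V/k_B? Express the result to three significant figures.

Eᵢ/kT = 0, 3.0603, 4.0776.
Z = Σ e^(−Eᵢ/kT) = e^(−0) + e^(−3.0603) + e^(−4.0776) = 1.0000 + 0.046874 + 0.016948 = 1.0638.
⟨E⟩ = 0.0023178 eV, ⟨E²⟩ = 0.000091174 eV².
C_V/k_B = (⟨E²⟩ − ⟨E⟩²)/(kT)² = (0.000091174 − 0.0000053722)/0.00013456 = 0.638.

0.638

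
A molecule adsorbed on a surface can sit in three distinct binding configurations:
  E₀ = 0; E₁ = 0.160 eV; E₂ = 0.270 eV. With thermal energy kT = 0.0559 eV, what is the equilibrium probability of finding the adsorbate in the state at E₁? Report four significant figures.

0.05365

Eᵢ/kT = 0, 2.86225, 4.83005.
Z = Σ e^(−Eᵢ/kT) = e^(−0) + e^(−2.86225) + e^(−4.83005) = 1.00000 + 0.0571401 + 0.00798612 = 1.06513.
P₁ = e^(−E₁/kT) / Z = 0.0571401/1.06513 = 0.05365.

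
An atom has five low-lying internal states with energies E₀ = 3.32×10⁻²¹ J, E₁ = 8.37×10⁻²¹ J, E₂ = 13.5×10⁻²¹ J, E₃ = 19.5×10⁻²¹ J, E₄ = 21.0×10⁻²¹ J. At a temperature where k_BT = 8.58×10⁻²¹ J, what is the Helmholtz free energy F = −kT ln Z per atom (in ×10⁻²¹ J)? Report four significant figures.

-3.206 ×10⁻²¹ J

Eᵢ/kT = 0.386946, 0.975524, 1.57343, 2.27273, 2.44755.
Z = Σ e^(−Eᵢ/kT) = e^(−0.386946) + e^(−0.975524) + e^(−1.57343) + e^(−2.27273) + e^(−2.44755) = 0.679128 + 0.376995 + 0.207333 + 0.103031 + 0.0865053 = 1.45299.
F = −kT ln Z = −8.58 × ln(1.45299) = −8.58 × 0.373624 = -3.206 ×10⁻²¹ J.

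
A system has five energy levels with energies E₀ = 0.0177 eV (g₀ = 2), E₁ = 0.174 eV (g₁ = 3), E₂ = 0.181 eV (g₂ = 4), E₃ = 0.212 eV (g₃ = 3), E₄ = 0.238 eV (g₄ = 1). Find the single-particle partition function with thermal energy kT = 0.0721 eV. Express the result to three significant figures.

Z = 2.35

Eᵢ/kT = 0.24549, 2.4133, 2.5104, 2.9404, 3.3010.
Z = Σ gᵢe^(−Eᵢ/kT) = 2·e^(−0.24549) + 3·e^(−2.4133) + 4·e^(−2.5104) + 3·e^(−2.9404) + 1·e^(−3.3010) = 1.5646 + 0.26856 + 0.32494 + 0.15853 + 0.036846 = 2.3535.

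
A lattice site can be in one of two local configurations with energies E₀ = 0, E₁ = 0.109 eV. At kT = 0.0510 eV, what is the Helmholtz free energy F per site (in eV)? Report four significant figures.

Eᵢ/kT = 0, 2.13725.
Z = Σ e^(−Eᵢ/kT) = e^(−0) + e^(−2.13725) = 1.00000 + 0.117979 = 1.11798.
F = −kT ln Z = −0.0510 × ln(1.11798) = −0.0510 × 0.111523 = -0.005688 eV.

-0.005688 eV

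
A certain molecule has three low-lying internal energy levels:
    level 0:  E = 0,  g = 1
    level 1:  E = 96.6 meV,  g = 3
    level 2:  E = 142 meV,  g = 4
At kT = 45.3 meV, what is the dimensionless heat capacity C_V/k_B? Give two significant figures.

Eᵢ/kT = 0, 2.132, 3.135.
Z = Σ gᵢe^(−Eᵢ/kT) = 1·e^(−0) + 3·e^(−2.132) + 4·e^(−3.135) = 1.000 + 0.3558 + 0.1740 = 1.530.
⟨E⟩ = 38.61 meV, ⟨E²⟩ = 4463 meV².
C_V/k_B = (⟨E²⟩ − ⟨E⟩²)/(kT)² = (4463 − 1491)/2052 = 1.4.

1.4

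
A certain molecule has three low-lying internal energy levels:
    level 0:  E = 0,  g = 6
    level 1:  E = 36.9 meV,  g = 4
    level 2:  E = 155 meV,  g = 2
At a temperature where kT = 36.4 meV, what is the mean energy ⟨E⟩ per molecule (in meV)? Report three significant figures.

Eᵢ/kT = 0, 1.0137, 4.2582.
Z = Σ gᵢe^(−Eᵢ/kT) = 6·e^(−0) + 4·e^(−1.0137) + 2·e^(−4.2582) = 6.0000 + 1.4515 + 0.028295 = 7.4798.
⟨E⟩ = Σ Eᵢ gᵢe^(−Eᵢ/kT) / Z = (0·6.0000 + 36.9·1.4515 + 155·0.028295) / 7.4798 = 7.75 meV.

7.75 meV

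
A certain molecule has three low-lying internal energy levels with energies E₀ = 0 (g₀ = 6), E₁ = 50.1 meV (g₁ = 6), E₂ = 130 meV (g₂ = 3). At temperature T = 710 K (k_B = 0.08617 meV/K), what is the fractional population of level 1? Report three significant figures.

0.294

k_BT = 0.08617 × 710 K = 61.181 meV.
Eᵢ/kT = 0, 0.81888, 2.1248.
Z = Σ gᵢe^(−Eᵢ/kT) = 6·e^(−0) + 6·e^(−0.81888) + 3·e^(−2.1248) = 6.0000 + 2.6456 + 0.35837 = 9.0040.
P₁ = g₁ e^(−E₁/kT) / Z = 2.6456/9.0040 = 0.294.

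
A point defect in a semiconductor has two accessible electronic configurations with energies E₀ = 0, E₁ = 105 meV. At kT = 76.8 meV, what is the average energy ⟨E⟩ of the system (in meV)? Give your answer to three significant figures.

Eᵢ/kT = 0, 1.3672.
Z = Σ e^(−Eᵢ/kT) = e^(−0) + e^(−1.3672) = 1.0000 + 0.25482 = 1.2548.
⟨E⟩ = Σ Eᵢ e^(−Eᵢ/kT) / Z = (0·1.0000 + 105·0.25482) / 1.2548 = 21.3 meV.

21.3 meV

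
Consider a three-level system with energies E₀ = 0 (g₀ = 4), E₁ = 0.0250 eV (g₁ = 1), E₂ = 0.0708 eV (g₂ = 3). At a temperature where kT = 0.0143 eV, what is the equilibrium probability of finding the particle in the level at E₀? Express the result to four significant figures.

Eᵢ/kT = 0, 1.74825, 4.95105.
Z = Σ gᵢe^(−Eᵢ/kT) = 4·e^(−0) + 1·e^(−1.74825) + 3·e^(−4.95105) = 4.00000 + 0.174078 + 0.0212279 = 4.19531.
P₀ = g₀ e^(−E₀/kT) / Z = 4.00000/4.19531 = 0.9534.

0.9534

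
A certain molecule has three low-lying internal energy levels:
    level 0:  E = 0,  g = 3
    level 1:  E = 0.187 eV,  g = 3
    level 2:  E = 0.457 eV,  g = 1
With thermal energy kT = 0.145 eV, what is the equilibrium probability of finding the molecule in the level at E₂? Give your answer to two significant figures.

Eᵢ/kT = 0, 1.290, 3.152.
Z = Σ gᵢe^(−Eᵢ/kT) = 3·e^(−0) + 3·e^(−1.290) + 1·e^(−3.152) = 3.000 + 0.8258 + 0.04277 = 3.869.
P₂ = g₂ e^(−E₂/kT) / Z = 0.04277/3.869 = 0.011.

0.011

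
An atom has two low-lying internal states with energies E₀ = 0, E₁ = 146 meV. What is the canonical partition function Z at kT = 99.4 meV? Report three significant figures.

Eᵢ/kT = 0, 1.4688.
Z = Σ e^(−Eᵢ/kT) = e^(−0) + e^(−1.4688) = 1.0000 + 0.23020 = 1.2302.

Z = 1.23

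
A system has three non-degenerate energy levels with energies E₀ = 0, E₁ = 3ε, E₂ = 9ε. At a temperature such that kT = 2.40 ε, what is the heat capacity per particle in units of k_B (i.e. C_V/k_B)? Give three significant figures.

0.478

Eᵢ/kT = 0, 1.2500, 3.7500.
Z = Σ e^(−Eᵢ/kT) = e^(−0) + e^(−1.2500) + e^(−3.7500) = 1.0000 + 0.28650 + 0.023518 = 1.3100.
⟨E⟩ = 0.81768 ε, ⟨E²⟩ = 3.4225 ε².
C_V/k_B = (⟨E²⟩ − ⟨E⟩²)/(kT)² = (3.4225 − 0.66860)/5.7600 = 0.478.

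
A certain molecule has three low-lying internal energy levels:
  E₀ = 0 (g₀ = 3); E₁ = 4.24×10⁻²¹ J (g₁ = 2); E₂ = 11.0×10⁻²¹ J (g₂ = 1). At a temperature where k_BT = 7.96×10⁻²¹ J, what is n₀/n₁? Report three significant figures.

n₀/n₁ = (g₀/g₁) exp[−(E₀−E₁)/kT] = (3/2) × exp(−(-4.24 ×10⁻²¹ J)/(7.96 ×10⁻²¹ J)) = (3/2) × exp(0.53266) = 2.56.

2.56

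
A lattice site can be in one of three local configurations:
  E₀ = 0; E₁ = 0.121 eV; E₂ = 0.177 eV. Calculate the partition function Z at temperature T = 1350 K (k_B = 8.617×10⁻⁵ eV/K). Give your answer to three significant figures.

k_BT = 8.617×10⁻⁵ × 1350 K = 0.11633 eV.
Eᵢ/kT = 0, 1.0401, 1.5215.
Z = Σ e^(−Eᵢ/kT) = e^(−0) + e^(−1.0401) + e^(−1.5215) = 1.0000 + 0.35342 + 0.21838 = 1.5718.

Z = 1.57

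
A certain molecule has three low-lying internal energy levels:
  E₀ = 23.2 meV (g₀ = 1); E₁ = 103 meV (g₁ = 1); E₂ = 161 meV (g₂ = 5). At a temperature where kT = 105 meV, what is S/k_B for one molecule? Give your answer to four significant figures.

1.789

Eᵢ/kT = 0.220952, 0.980952, 1.53333.
Z = Σ gᵢe^(−Eᵢ/kT) = 1·e^(−0.220952) + 1·e^(−0.980952) + 5·e^(−1.53333) = 0.801755 + 0.374954 + 1.07908 = 2.25579.
⟨E⟩ = Σ EᵢPᵢ = 102.382 meV.
S/k_B = ln Z + ⟨E⟩/kT = ln(2.25579) + 102.382/105 = 0.813500 + 0.975067 = 1.789.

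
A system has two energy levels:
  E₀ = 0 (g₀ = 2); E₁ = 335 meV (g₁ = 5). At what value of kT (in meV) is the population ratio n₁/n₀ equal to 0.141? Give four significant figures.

116.5 meV

n₁/n₀ = (g₁/g₀) exp[−(E₁−E₀)/kT] = 0.141.
⇒ (E₁−E₀)/kT = ln((5/2)/0.141) = ln(17.7305) = 2.87529.
kT = 335 meV / 2.87529 = 116.5 meV.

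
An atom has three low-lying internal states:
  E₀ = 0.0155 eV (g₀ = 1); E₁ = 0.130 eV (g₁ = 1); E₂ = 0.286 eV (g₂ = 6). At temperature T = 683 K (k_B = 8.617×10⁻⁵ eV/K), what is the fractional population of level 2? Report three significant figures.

0.0503

k_BT = 8.617×10⁻⁵ × 683 K = 0.058854 eV.
Eᵢ/kT = 0.26336, 2.2089, 4.8595.
Z = Σ gᵢe^(−Eᵢ/kT) = 1·e^(−0.26336) + 1·e^(−2.2089) + 6·e^(−4.8595) = 0.76847 + 0.10982 + 0.046526 = 0.92482.
P₂ = g₂ e^(−E₂/kT) / Z = 0.046526/0.92482 = 0.0503.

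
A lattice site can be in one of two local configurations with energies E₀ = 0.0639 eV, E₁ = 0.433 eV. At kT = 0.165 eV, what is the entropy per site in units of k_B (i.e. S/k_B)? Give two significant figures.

Eᵢ/kT = 0.3873, 2.624.
Z = Σ e^(−Eᵢ/kT) = e^(−0.3873) + e^(−2.624) = 0.6789 + 0.07251 = 0.7514.
⟨E⟩ = Σ EᵢPᵢ = 0.09952 eV.
S/k_B = ln Z + ⟨E⟩/kT = ln(0.7514) + 0.09952/0.165 = -0.2858 + 0.6032 = 0.32.

0.32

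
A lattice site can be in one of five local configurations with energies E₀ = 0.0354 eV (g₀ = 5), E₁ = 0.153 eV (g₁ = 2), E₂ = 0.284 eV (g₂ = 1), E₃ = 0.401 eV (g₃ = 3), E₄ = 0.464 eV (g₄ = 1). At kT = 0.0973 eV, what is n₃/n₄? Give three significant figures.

5.73

n₃/n₄ = (g₃/g₄) exp[−(E₃−E₄)/kT] = (3/1) × exp(−(-0.063 eV)/(0.0973 eV)) = (3/1) × exp(0.64748) = 5.73.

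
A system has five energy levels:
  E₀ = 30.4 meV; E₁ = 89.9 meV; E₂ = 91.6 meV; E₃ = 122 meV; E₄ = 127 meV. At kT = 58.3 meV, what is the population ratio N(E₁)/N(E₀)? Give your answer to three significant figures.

n₁/n₀ = exp[−(E₁−E₀)/kT] = exp(−(59.5 meV)/(58.3 meV)) = exp(-1.0206) = 0.360.

0.360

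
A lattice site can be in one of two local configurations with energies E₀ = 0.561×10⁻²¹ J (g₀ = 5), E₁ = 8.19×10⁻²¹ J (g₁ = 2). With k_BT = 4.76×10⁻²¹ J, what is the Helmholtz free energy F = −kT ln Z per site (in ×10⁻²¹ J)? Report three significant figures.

Eᵢ/kT = 0.11786, 1.7206.
Z = Σ gᵢe^(−Eᵢ/kT) = 5·e^(−0.11786) + 2·e^(−1.7206) = 4.4441 + 0.35792 = 4.8020.
F = −kT ln Z = −4.76 × ln(4.8020) = −4.76 × 1.5690 = -7.47 ×10⁻²¹ J.

-7.47 ×10⁻²¹ J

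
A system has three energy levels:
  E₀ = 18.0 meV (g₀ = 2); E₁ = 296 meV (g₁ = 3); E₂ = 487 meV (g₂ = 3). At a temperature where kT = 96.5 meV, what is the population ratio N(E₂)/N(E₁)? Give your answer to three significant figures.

n₂/n₁ = (g₂/g₁) exp[−(E₂−E₁)/kT] = (3/3) × exp(−(191 meV)/(96.5 meV)) = (3/3) × exp(-1.9793) = 0.138.

0.138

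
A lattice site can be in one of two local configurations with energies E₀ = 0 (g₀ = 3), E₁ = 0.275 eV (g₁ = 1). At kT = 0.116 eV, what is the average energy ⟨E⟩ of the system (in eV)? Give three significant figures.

Eᵢ/kT = 0, 2.3707.
Z = Σ gᵢe^(−Eᵢ/kT) = 3·e^(−0) + 1·e^(−2.3707) = 3.0000 + 0.093415 = 3.0934.
⟨E⟩ = Σ Eᵢ gᵢe^(−Eᵢ/kT) / Z = (0·3.0000 + 0.275·0.093415) / 3.0934 = 0.00830 eV.

0.00830 eV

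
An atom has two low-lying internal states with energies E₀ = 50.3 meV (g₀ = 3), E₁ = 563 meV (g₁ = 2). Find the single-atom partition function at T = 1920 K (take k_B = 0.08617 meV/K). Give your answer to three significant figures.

k_BT = 0.08617 × 1920 K = 165.45 meV.
Eᵢ/kT = 0.30402, 3.4028.
Z = Σ gᵢe^(−Eᵢ/kT) = 3·e^(−0.30402) + 2·e^(−3.4028) = 2.2135 + 0.066560 = 2.2801.

Z = 2.28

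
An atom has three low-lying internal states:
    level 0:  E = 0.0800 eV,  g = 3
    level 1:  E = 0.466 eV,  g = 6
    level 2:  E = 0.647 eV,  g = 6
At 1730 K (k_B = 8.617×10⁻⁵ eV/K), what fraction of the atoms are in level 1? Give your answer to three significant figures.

k_BT = 8.617×10⁻⁵ × 1730 K = 0.14907 eV.
Eᵢ/kT = 0.53666, 3.1260, 4.3402.
Z = Σ gᵢe^(−Eᵢ/kT) = 3·e^(−0.53666) + 6·e^(−3.1260) + 6·e^(−4.3402) = 1.7541 + 0.26336 + 0.078204 = 2.0957.
P₁ = g₁ e^(−E₁/kT) / Z = 0.26336/2.0957 = 0.126.

0.126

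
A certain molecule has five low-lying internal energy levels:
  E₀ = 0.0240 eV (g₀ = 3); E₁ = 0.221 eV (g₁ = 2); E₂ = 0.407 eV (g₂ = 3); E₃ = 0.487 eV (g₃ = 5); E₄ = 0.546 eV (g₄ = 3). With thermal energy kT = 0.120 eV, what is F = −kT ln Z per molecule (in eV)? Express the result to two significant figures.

-0.13 eV

Eᵢ/kT = 0.2000, 1.842, 3.392, 4.058, 4.550.
Z = Σ gᵢe^(−Eᵢ/kT) = 3·e^(−0.2000) + 2·e^(−1.842) + 3·e^(−3.392) + 5·e^(−4.058) + 3·e^(−4.550) = 2.456 + 0.3170 + 0.1009 + 0.08642 + 0.03170 = 2.992.
F = −kT ln Z = −0.120 × ln(2.992) = −0.120 × 1.096 = -0.13 eV.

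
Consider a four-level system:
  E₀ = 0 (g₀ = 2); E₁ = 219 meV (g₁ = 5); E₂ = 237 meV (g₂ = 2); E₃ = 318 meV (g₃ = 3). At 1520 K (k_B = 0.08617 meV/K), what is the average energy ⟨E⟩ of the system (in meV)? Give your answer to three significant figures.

k_BT = 0.08617 × 1520 K = 130.98 meV.
Eᵢ/kT = 0, 1.6720, 1.8094, 2.4279.
Z = Σ gᵢe^(−Eᵢ/kT) = 2·e^(−0) + 5·e^(−1.6720) + 2·e^(−1.8094) + 3·e^(−2.4279) = 2.0000 + 0.93935 + 0.32750 + 0.26467 = 3.5315.
⟨E⟩ = Σ Eᵢ gᵢe^(−Eᵢ/kT) / Z = (0·2.0000 + 219·0.93935 + 237·0.32750 + 318·0.26467) / 3.5315 = 104 meV.

104 meV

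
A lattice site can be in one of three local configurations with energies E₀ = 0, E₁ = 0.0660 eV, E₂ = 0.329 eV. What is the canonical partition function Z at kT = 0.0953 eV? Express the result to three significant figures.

Z = 1.53

Eᵢ/kT = 0, 0.69255, 3.4523.
Z = Σ e^(−Eᵢ/kT) = e^(−0) + e^(−0.69255) + e^(−3.4523) = 1.0000 + 0.50030 + 0.031673 = 1.5320.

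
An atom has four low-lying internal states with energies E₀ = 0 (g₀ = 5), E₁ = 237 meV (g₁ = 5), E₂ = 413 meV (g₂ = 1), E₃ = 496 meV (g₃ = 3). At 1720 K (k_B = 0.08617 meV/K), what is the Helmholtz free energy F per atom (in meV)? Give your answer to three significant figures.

-270 meV

k_BT = 0.08617 × 1720 K = 148.21 meV.
Eᵢ/kT = 0, 1.5991, 2.7866, 3.3466.
Z = Σ gᵢe^(−Eᵢ/kT) = 5·e^(−0) + 5·e^(−1.5991) + 1·e^(−2.7866) + 3·e^(−3.3466) = 5.0000 + 1.0104 + 0.061630 + 0.10561 = 6.1776.
F = −kT ln Z = −148.21 × ln(6.1776) = −148.21 × 1.8209 = -270 meV.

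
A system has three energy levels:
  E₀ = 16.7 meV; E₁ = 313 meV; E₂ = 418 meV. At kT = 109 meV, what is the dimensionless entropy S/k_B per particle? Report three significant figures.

Eᵢ/kT = 0.15321, 2.8716, 3.8349.
Z = Σ e^(−Eᵢ/kT) = e^(−0.15321) + e^(−2.8716) + e^(−3.8349) = 0.85795 + 0.056608 + 0.021603 = 0.93616.
⟨E⟩ = Σ EᵢPᵢ = 43.877 meV.
S/k_B = ln Z + ⟨E⟩/kT = ln(0.93616) + 43.877/109 = -0.065969 + 0.40254 = 0.337.

0.337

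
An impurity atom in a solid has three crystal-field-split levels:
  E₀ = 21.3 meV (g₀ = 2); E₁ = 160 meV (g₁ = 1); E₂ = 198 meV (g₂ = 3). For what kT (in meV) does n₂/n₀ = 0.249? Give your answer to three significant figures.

n₂/n₀ = (g₂/g₀) exp[−(E₂−E₀)/kT] = 0.249.
⇒ (E₂−E₀)/kT = ln((3/2)/0.249) = ln(6.0241) = 1.7958.
kT = 176.7 meV / 1.7958 = 98.4 meV.

98.4 meV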